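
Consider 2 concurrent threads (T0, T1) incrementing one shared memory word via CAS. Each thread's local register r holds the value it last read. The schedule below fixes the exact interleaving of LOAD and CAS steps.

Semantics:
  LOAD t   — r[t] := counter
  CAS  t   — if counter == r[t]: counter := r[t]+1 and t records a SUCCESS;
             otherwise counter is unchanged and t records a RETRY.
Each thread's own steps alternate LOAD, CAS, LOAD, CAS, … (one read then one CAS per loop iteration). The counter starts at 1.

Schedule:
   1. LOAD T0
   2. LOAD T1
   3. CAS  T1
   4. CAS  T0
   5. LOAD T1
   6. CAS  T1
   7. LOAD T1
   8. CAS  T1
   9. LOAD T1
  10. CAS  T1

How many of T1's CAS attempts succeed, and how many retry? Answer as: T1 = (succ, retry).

[1] T0.load  rd  (counter 1, T0.r 1)
[2] T1.load  rd  (counter 1, T1.r 1)
[3] T1.cas  hit  (counter 2, T1.r 1)
[4] T0.cas  miss  (counter 2, T0.r 1)
[5] T1.load  rd  (counter 2, T1.r 2)
[6] T1.cas  hit  (counter 3, T1.r 2)
[7] T1.load  rd  (counter 3, T1.r 3)
[8] T1.cas  hit  (counter 4, T1.r 3)
[9] T1.load  rd  (counter 4, T1.r 4)
[10] T1.cas  hit  (counter 5, T1.r 4)

T1 = (4, 0)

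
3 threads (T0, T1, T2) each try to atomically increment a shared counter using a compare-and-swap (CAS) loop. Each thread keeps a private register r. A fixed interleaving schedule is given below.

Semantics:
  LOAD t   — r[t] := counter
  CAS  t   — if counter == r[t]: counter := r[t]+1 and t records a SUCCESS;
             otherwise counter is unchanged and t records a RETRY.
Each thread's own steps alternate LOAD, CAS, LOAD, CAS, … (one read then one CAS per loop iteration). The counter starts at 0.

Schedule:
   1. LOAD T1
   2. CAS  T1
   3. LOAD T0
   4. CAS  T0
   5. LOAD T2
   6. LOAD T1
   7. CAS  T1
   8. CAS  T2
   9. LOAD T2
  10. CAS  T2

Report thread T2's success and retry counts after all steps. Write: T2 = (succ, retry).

T2 = (1, 1)

step 1: T1 LOAD ⇒ load; ctr=0 reg=0
step 2: T1 CAS ⇒ ok; ctr=1 reg=0
step 3: T0 LOAD ⇒ load; ctr=1 reg=1
step 4: T0 CAS ⇒ ok; ctr=2 reg=1
step 5: T2 LOAD ⇒ load; ctr=2 reg=2
step 6: T1 LOAD ⇒ load; ctr=2 reg=2
step 7: T1 CAS ⇒ ok; ctr=3 reg=2
step 8: T2 CAS ⇒ retry; ctr=3 reg=2
step 9: T2 LOAD ⇒ load; ctr=3 reg=3
step 10: T2 CAS ⇒ ok; ctr=4 reg=3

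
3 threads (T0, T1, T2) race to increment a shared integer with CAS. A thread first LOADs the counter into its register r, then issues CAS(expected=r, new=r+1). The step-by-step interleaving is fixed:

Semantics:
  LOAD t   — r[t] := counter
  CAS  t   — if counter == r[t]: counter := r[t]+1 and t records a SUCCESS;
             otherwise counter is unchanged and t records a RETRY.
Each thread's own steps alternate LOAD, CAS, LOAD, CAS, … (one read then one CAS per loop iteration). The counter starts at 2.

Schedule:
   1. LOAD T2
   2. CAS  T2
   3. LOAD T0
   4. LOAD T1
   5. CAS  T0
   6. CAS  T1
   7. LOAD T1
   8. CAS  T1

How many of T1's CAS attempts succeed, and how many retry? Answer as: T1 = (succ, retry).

T1 = (1, 1)

[1] T2.load  rd  (counter 2, T2.r 2)
[2] T2.cas  hit  (counter 3, T2.r 2)
[3] T0.load  rd  (counter 3, T0.r 3)
[4] T1.load  rd  (counter 3, T1.r 3)
[5] T0.cas  hit  (counter 4, T0.r 3)
[6] T1.cas  miss  (counter 4, T1.r 3)
[7] T1.load  rd  (counter 4, T1.r 4)
[8] T1.cas  hit  (counter 5, T1.r 4)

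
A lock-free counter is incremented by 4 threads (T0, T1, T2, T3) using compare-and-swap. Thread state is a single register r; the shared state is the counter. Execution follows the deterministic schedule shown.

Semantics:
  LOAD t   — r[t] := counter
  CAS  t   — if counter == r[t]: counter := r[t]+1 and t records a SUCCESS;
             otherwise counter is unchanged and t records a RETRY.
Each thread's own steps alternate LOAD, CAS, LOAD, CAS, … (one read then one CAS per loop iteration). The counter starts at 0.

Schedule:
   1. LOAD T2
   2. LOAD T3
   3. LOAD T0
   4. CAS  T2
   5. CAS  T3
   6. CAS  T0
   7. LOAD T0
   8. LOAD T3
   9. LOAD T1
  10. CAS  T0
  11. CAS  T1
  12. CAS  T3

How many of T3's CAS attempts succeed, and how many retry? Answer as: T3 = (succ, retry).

T3 = (0, 2)

[1] T2.load  rd  (counter 0, T2.r 0)
[2] T3.load  rd  (counter 0, T3.r 0)
[3] T0.load  rd  (counter 0, T0.r 0)
[4] T2.cas  hit  (counter 1, T2.r 0)
[5] T3.cas  miss  (counter 1, T3.r 0)
[6] T0.cas  miss  (counter 1, T0.r 0)
[7] T0.load  rd  (counter 1, T0.r 1)
[8] T3.load  rd  (counter 1, T3.r 1)
[9] T1.load  rd  (counter 1, T1.r 1)
[10] T0.cas  hit  (counter 2, T0.r 1)
[11] T1.cas  miss  (counter 2, T1.r 1)
[12] T3.cas  miss  (counter 2, T3.r 1)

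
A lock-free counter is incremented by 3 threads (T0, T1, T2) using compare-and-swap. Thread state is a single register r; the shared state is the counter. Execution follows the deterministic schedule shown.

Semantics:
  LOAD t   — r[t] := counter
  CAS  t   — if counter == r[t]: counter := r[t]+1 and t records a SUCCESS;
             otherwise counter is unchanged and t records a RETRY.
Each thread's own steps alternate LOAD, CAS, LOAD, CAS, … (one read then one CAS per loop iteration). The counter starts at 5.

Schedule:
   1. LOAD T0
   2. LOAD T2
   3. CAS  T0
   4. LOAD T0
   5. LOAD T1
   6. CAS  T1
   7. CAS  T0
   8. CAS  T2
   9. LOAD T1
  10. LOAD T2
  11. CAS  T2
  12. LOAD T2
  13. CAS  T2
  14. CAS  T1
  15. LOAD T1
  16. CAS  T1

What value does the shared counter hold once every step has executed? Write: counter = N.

step 1: T0 LOAD ⇒ load; ctr=5 reg=5
step 2: T2 LOAD ⇒ load; ctr=5 reg=5
step 3: T0 CAS ⇒ ok; ctr=6 reg=5
step 4: T0 LOAD ⇒ load; ctr=6 reg=6
step 5: T1 LOAD ⇒ load; ctr=6 reg=6
step 6: T1 CAS ⇒ ok; ctr=7 reg=6
step 7: T0 CAS ⇒ retry; ctr=7 reg=6
step 8: T2 CAS ⇒ retry; ctr=7 reg=5
step 9: T1 LOAD ⇒ load; ctr=7 reg=7
step 10: T2 LOAD ⇒ load; ctr=7 reg=7
step 11: T2 CAS ⇒ ok; ctr=8 reg=7
step 12: T2 LOAD ⇒ load; ctr=8 reg=8
step 13: T2 CAS ⇒ ok; ctr=9 reg=8
step 14: T1 CAS ⇒ retry; ctr=9 reg=7
step 15: T1 LOAD ⇒ load; ctr=9 reg=9
step 16: T1 CAS ⇒ ok; ctr=10 reg=9

counter = 10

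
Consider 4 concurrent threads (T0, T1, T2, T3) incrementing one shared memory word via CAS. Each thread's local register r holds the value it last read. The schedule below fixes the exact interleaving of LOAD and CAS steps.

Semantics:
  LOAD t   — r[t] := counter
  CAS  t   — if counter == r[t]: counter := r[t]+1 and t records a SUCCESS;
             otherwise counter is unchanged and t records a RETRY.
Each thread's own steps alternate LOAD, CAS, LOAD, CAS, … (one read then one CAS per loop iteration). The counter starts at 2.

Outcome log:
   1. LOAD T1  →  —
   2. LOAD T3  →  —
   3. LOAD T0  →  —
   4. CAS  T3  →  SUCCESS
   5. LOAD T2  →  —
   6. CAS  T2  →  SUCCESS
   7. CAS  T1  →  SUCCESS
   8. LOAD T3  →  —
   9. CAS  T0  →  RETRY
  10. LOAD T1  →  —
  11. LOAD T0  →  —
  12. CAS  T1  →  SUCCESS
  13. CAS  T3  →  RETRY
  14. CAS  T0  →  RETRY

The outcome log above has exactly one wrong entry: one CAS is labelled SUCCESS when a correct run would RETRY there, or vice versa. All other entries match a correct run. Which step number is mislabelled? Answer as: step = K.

step = 7

Re-executing:
T1 LOAD — after: cnt=2, r=2 — load
T3 LOAD — after: cnt=2, r=2 — load
T0 LOAD — after: cnt=2, r=2 — load
T3 CAS — after: cnt=3, r=2 — ok
T2 LOAD — after: cnt=3, r=3 — load
T2 CAS — after: cnt=4, r=3 — ok
T1 CAS — after: cnt=4, r=2 — retry
T3 LOAD — after: cnt=4, r=4 — load
T0 CAS — after: cnt=4, r=2 — retry
T1 LOAD — after: cnt=4, r=4 — load
T0 LOAD — after: cnt=4, r=4 — load
T1 CAS — after: cnt=5, r=4 — ok
T3 CAS — after: cnt=5, r=4 — retry
T0 CAS — after: cnt=5, r=4 — retry
Mismatch at 7.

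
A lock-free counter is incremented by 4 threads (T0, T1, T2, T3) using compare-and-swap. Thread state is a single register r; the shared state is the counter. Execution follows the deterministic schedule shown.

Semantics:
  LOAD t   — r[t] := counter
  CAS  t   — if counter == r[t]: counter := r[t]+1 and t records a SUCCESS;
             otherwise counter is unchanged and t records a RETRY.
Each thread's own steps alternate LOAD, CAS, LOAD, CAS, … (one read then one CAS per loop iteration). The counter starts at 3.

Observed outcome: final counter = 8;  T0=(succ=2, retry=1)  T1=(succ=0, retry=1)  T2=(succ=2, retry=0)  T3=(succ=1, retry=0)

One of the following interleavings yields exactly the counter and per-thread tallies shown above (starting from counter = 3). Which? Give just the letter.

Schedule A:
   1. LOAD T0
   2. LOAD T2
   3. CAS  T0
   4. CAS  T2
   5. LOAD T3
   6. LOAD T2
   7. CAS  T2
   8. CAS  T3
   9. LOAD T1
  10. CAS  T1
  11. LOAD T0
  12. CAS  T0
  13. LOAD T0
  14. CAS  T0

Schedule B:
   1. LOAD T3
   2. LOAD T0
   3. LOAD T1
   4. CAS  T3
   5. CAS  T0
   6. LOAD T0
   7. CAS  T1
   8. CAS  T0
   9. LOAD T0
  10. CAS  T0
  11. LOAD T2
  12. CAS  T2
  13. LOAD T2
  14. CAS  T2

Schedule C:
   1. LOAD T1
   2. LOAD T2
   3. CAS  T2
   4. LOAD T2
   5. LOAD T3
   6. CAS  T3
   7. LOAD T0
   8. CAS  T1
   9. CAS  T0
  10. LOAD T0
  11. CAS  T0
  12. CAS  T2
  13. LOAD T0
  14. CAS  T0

Simulating candidate B:
T3 LOAD — after: cnt=3, r=3 — load
T0 LOAD — after: cnt=3, r=3 — load
T1 LOAD — after: cnt=3, r=3 — load
T3 CAS — after: cnt=4, r=3 — ok
T0 CAS — after: cnt=4, r=3 — retry
T0 LOAD — after: cnt=4, r=4 — load
T1 CAS — after: cnt=4, r=3 — retry
T0 CAS — after: cnt=5, r=4 — ok
T0 LOAD — after: cnt=5, r=5 — load
T0 CAS — after: cnt=6, r=5 — ok
T2 LOAD — after: cnt=6, r=6 — load
T2 CAS — after: cnt=7, r=6 — ok
T2 LOAD — after: cnt=7, r=7 — load
T2 CAS — after: cnt=8, r=7 — ok

B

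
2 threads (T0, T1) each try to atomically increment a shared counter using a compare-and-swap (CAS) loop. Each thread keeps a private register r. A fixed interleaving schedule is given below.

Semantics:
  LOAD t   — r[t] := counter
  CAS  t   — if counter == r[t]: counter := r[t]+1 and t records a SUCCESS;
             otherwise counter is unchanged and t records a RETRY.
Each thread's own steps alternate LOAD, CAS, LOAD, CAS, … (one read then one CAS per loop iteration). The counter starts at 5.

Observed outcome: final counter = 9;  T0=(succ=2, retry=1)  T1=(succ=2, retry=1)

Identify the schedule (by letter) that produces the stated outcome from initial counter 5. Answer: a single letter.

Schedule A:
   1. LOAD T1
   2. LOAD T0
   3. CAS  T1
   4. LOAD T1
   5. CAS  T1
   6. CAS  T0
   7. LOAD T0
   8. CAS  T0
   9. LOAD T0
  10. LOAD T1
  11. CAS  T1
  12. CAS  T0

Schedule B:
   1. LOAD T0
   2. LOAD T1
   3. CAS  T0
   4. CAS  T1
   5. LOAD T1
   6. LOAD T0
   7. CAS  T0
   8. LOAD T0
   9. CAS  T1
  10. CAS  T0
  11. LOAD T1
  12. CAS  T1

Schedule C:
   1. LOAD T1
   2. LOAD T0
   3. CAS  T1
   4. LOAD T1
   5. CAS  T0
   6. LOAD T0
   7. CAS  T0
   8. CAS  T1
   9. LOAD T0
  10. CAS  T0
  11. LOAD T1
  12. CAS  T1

Run C:
[1] T1.load  rd  (counter 5, T1.r 5)
[2] T0.load  rd  (counter 5, T0.r 5)
[3] T1.cas  hit  (counter 6, T1.r 5)
[4] T1.load  rd  (counter 6, T1.r 6)
[5] T0.cas  miss  (counter 6, T0.r 5)
[6] T0.load  rd  (counter 6, T0.r 6)
[7] T0.cas  hit  (counter 7, T0.r 6)
[8] T1.cas  miss  (counter 7, T1.r 6)
[9] T0.load  rd  (counter 7, T0.r 7)
[10] T0.cas  hit  (counter 8, T0.r 7)
[11] T1.load  rd  (counter 8, T1.r 8)
[12] T1.cas  hit  (counter 9, T1.r 8)

C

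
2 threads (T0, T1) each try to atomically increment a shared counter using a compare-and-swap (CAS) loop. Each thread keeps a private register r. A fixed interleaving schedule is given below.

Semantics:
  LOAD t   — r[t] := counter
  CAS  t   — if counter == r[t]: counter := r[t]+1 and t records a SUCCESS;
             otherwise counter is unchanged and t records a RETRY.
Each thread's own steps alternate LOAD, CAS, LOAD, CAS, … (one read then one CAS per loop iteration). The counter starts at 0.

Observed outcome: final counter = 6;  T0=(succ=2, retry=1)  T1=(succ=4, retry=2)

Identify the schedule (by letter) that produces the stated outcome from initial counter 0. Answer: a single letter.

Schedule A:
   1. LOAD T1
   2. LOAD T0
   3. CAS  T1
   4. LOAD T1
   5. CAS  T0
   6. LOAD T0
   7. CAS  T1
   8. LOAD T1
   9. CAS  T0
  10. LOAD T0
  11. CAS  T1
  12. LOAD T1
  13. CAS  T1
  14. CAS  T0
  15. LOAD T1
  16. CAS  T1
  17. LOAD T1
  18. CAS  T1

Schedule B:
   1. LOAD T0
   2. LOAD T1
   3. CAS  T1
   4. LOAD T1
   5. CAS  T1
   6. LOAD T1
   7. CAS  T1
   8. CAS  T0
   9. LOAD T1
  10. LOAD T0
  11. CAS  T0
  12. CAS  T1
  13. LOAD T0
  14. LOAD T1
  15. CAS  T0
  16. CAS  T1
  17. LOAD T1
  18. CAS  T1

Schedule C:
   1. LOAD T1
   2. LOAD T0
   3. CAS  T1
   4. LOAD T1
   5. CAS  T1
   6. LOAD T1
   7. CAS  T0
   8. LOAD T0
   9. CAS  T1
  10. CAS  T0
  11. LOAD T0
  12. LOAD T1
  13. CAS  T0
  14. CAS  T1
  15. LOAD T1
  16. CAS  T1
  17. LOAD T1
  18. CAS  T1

Tracing schedule B:
   1) LOAD T0:  M=0  r_T0=0
   2) LOAD T1:  M=0  r_T1=0
   3) CAS  T1:  M=1  r_T1=0 ✓
   4) LOAD T1:  M=1  r_T1=1
   5) CAS  T1:  M=2  r_T1=1 ✓
   6) LOAD T1:  M=2  r_T1=2
   7) CAS  T1:  M=3  r_T1=2 ✓
   8) CAS  T0:  M=3  r_T0=0 ✗
   9) LOAD T1:  M=3  r_T1=3
  10) LOAD T0:  M=3  r_T0=3
  11) CAS  T0:  M=4  r_T0=3 ✓
  12) CAS  T1:  M=4  r_T1=3 ✗
  13) LOAD T0:  M=4  r_T0=4
  14) LOAD T1:  M=4  r_T1=4
  15) CAS  T0:  M=5  r_T0=4 ✓
  16) CAS  T1:  M=5  r_T1=4 ✗
  17) LOAD T1:  M=5  r_T1=5
  18) CAS  T1:  M=6  r_T1=5 ✓

B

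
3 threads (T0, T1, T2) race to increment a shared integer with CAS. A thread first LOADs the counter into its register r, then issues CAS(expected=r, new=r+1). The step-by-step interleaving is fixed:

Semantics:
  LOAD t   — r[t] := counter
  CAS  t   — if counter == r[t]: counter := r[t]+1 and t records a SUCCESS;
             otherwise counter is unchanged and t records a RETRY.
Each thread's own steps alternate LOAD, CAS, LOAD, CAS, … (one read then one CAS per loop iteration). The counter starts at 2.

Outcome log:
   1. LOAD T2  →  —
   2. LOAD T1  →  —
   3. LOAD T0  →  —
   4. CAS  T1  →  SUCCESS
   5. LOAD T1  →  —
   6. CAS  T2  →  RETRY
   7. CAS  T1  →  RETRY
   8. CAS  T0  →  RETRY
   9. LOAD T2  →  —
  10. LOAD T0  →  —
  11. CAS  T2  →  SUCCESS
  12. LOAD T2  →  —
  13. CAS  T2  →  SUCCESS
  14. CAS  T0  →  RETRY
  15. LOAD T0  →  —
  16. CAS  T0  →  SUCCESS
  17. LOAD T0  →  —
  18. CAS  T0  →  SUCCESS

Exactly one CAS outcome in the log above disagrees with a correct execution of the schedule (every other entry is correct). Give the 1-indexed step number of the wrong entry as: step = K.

step = 7

Re-executing:
   1) LOAD T2:  M=2  r_T2=2
   2) LOAD T1:  M=2  r_T1=2
   3) LOAD T0:  M=2  r_T0=2
   4) CAS  T1:  M=3  r_T1=2 ✓
   5) LOAD T1:  M=3  r_T1=3
   6) CAS  T2:  M=3  r_T2=2 ✗
   7) CAS  T1:  M=4  r_T1=3 ✓
   8) CAS  T0:  M=4  r_T0=2 ✗
   9) LOAD T2:  M=4  r_T2=4
  10) LOAD T0:  M=4  r_T0=4
  11) CAS  T2:  M=5  r_T2=4 ✓
  12) LOAD T2:  M=5  r_T2=5
  13) CAS  T2:  M=6  r_T2=5 ✓
  14) CAS  T0:  M=6  r_T0=4 ✗
  15) LOAD T0:  M=6  r_T0=6
  16) CAS  T0:  M=7  r_T0=6 ✓
  17) LOAD T0:  M=7  r_T0=7
  18) CAS  T0:  M=8  r_T0=7 ✓
Mismatch at 7.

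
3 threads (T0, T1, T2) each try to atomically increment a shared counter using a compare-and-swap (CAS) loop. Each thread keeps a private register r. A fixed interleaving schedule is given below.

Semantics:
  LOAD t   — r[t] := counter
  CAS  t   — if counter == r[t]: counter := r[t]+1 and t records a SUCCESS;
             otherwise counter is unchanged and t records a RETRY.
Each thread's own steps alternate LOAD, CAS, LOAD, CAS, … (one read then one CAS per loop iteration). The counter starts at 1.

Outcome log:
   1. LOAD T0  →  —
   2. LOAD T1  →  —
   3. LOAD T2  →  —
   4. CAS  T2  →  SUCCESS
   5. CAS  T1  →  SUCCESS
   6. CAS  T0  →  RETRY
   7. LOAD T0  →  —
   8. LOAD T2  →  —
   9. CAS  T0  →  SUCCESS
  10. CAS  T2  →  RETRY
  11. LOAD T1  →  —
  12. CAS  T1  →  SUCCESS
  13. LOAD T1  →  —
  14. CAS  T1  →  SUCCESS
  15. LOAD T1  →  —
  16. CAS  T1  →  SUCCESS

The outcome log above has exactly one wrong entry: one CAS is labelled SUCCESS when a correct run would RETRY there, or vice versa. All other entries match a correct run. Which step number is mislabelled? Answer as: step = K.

Reference trace:
1. LOAD T0 → mem=1 r[T0]=1 [LOAD]
2. LOAD T1 → mem=1 r[T1]=1 [LOAD]
3. LOAD T2 → mem=1 r[T2]=1 [LOAD]
4. CAS T2 → mem=2 r[T2]=1 [OK]
5. CAS T1 → mem=2 r[T1]=1 [RETRY]
6. CAS T0 → mem=2 r[T0]=1 [RETRY]
7. LOAD T0 → mem=2 r[T0]=2 [LOAD]
8. LOAD T2 → mem=2 r[T2]=2 [LOAD]
9. CAS T0 → mem=3 r[T0]=2 [OK]
10. CAS T2 → mem=3 r[T2]=2 [RETRY]
11. LOAD T1 → mem=3 r[T1]=3 [LOAD]
12. CAS T1 → mem=4 r[T1]=3 [OK]
13. LOAD T1 → mem=4 r[T1]=4 [LOAD]
14. CAS T1 → mem=5 r[T1]=4 [OK]
15. LOAD T1 → mem=5 r[T1]=5 [LOAD]
16. CAS T1 → mem=6 r[T1]=5 [OK]
Flip is step 5.

step = 5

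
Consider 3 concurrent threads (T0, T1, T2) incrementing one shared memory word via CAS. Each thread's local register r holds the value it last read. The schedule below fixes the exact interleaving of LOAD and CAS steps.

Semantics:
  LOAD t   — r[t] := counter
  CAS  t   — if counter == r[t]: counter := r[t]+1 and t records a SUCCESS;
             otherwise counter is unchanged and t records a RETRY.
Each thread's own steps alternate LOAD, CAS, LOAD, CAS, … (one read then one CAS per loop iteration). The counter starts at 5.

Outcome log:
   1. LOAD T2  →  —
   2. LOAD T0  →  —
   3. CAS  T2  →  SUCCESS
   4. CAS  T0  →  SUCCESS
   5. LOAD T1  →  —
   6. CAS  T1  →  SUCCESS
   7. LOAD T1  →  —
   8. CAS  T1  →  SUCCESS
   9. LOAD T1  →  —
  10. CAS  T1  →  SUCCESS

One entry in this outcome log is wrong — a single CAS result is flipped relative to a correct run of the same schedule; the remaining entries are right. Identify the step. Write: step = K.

step = 4

Reference trace:
1. LOAD T2 → mem=5 r[T2]=5 [LOAD]
2. LOAD T0 → mem=5 r[T0]=5 [LOAD]
3. CAS T2 → mem=6 r[T2]=5 [OK]
4. CAS T0 → mem=6 r[T0]=5 [RETRY]
5. LOAD T1 → mem=6 r[T1]=6 [LOAD]
6. CAS T1 → mem=7 r[T1]=6 [OK]
7. LOAD T1 → mem=7 r[T1]=7 [LOAD]
8. CAS T1 → mem=8 r[T1]=7 [OK]
9. LOAD T1 → mem=8 r[T1]=8 [LOAD]
10. CAS T1 → mem=9 r[T1]=8 [OK]
Mismatch at 4.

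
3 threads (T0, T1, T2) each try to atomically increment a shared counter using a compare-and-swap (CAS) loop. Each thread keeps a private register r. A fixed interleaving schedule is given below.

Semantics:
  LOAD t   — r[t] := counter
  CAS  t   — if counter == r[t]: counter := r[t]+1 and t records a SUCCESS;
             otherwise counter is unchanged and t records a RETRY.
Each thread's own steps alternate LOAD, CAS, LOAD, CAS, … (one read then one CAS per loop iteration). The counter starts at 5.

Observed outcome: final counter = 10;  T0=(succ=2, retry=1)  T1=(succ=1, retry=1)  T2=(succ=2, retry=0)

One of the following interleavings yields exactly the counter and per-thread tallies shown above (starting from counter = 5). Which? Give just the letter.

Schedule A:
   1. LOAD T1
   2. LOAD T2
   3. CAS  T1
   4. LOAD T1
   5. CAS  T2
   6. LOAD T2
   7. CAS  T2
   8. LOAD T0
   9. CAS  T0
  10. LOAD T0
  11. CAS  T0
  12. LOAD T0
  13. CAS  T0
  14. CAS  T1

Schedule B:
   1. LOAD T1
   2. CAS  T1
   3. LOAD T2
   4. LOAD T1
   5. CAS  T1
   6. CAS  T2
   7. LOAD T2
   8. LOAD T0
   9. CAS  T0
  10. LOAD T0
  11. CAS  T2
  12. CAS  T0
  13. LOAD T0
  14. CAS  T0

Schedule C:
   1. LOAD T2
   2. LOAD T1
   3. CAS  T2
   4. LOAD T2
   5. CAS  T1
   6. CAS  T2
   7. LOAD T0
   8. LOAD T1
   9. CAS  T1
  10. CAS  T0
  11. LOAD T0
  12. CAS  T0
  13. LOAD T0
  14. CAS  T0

C

Simulating candidate C:
T2 LOAD — after: cnt=5, r=5 — load
T1 LOAD — after: cnt=5, r=5 — load
T2 CAS — after: cnt=6, r=5 — ok
T2 LOAD — after: cnt=6, r=6 — load
T1 CAS — after: cnt=6, r=5 — retry
T2 CAS — after: cnt=7, r=6 — ok
T0 LOAD — after: cnt=7, r=7 — load
T1 LOAD — after: cnt=7, r=7 — load
T1 CAS — after: cnt=8, r=7 — ok
T0 CAS — after: cnt=8, r=7 — retry
T0 LOAD — after: cnt=8, r=8 — load
T0 CAS — after: cnt=9, r=8 — ok
T0 LOAD — after: cnt=9, r=9 — load
T0 CAS — after: cnt=10, r=9 — ok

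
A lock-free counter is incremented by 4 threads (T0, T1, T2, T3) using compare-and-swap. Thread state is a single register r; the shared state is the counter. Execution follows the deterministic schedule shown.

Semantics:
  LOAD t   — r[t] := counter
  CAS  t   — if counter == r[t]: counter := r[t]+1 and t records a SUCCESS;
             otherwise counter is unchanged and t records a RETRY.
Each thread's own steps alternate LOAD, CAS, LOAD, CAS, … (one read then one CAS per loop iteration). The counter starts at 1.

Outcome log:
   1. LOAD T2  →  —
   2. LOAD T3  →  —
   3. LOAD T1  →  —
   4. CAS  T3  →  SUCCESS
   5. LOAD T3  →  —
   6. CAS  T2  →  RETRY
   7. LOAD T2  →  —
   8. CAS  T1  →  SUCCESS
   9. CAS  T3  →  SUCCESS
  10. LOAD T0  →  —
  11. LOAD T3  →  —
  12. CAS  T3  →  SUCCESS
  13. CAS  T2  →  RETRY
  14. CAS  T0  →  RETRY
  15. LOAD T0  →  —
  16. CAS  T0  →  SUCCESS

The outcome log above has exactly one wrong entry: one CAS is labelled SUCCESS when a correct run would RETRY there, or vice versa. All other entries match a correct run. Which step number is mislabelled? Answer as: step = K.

step = 8

Correct run:
[1] T2.load  rd  (counter 1, T2.r 1)
[2] T3.load  rd  (counter 1, T3.r 1)
[3] T1.load  rd  (counter 1, T1.r 1)
[4] T3.cas  hit  (counter 2, T3.r 1)
[5] T3.load  rd  (counter 2, T3.r 2)
[6] T2.cas  miss  (counter 2, T2.r 1)
[7] T2.load  rd  (counter 2, T2.r 2)
[8] T1.cas  miss  (counter 2, T1.r 1)
[9] T3.cas  hit  (counter 3, T3.r 2)
[10] T0.load  rd  (counter 3, T0.r 3)
[11] T3.load  rd  (counter 3, T3.r 3)
[12] T3.cas  hit  (counter 4, T3.r 3)
[13] T2.cas  miss  (counter 4, T2.r 2)
[14] T0.cas  miss  (counter 4, T0.r 3)
[15] T0.load  rd  (counter 4, T0.r 4)
[16] T0.cas  hit  (counter 5, T0.r 4)
Log disagrees first at step 8.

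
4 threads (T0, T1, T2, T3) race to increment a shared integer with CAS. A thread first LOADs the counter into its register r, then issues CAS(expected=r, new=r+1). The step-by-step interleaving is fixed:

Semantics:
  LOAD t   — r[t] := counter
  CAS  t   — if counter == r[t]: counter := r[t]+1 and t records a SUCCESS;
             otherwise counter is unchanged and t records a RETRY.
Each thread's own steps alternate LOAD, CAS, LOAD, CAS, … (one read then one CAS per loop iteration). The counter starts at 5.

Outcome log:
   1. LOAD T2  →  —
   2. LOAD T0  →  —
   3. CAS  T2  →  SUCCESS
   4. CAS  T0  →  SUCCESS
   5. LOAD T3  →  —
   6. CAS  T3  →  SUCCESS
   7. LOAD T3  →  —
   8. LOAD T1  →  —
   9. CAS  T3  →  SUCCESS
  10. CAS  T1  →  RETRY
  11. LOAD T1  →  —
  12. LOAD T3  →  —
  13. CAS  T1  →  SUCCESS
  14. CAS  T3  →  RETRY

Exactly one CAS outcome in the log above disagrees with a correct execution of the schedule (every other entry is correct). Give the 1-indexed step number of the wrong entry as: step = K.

step = 4

Correct run:
#1 T2 reads 5
#2 T0 reads 5
#3 T2 CAS(5→6) writes; counter now 6
#4 T0 CAS(5→6) fails; counter now 6
#5 T3 reads 6
#6 T3 CAS(6→7) writes; counter now 7
#7 T3 reads 7
#8 T1 reads 7
#9 T3 CAS(7→8) writes; counter now 8
#10 T1 CAS(7→8) fails; counter now 8
#11 T1 reads 8
#12 T3 reads 8
#13 T1 CAS(8→9) writes; counter now 9
#14 T3 CAS(8→9) fails; counter now 9
Flip is step 4.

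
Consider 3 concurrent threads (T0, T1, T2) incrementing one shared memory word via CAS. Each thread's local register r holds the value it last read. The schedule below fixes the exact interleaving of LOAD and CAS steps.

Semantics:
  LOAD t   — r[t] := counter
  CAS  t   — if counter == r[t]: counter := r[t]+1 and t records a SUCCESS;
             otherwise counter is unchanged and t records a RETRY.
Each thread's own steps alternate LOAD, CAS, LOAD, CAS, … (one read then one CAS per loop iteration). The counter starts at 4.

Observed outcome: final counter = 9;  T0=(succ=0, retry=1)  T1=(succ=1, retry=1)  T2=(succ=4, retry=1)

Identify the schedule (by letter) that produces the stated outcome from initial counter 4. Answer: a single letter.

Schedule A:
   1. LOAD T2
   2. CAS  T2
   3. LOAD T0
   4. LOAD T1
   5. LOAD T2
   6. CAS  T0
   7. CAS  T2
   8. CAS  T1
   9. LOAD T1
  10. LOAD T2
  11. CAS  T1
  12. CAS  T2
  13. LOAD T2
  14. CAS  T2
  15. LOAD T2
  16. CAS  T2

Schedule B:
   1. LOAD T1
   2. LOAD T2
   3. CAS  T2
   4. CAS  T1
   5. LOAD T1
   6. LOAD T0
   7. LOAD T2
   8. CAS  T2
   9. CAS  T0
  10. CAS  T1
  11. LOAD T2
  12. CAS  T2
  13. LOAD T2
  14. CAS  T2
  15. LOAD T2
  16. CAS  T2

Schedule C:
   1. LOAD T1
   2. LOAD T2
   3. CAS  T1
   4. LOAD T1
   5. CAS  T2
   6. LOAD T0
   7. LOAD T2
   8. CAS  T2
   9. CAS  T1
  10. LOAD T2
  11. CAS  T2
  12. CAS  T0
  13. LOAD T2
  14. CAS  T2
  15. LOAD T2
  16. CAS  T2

C

Run C:
step 1: T1 LOAD ⇒ load; ctr=4 reg=4
step 2: T2 LOAD ⇒ load; ctr=4 reg=4
step 3: T1 CAS ⇒ ok; ctr=5 reg=4
step 4: T1 LOAD ⇒ load; ctr=5 reg=5
step 5: T2 CAS ⇒ retry; ctr=5 reg=4
step 6: T0 LOAD ⇒ load; ctr=5 reg=5
step 7: T2 LOAD ⇒ load; ctr=5 reg=5
step 8: T2 CAS ⇒ ok; ctr=6 reg=5
step 9: T1 CAS ⇒ retry; ctr=6 reg=5
step 10: T2 LOAD ⇒ load; ctr=6 reg=6
step 11: T2 CAS ⇒ ok; ctr=7 reg=6
step 12: T0 CAS ⇒ retry; ctr=7 reg=5
step 13: T2 LOAD ⇒ load; ctr=7 reg=7
step 14: T2 CAS ⇒ ok; ctr=8 reg=7
step 15: T2 LOAD ⇒ load; ctr=8 reg=8
step 16: T2 CAS ⇒ ok; ctr=9 reg=8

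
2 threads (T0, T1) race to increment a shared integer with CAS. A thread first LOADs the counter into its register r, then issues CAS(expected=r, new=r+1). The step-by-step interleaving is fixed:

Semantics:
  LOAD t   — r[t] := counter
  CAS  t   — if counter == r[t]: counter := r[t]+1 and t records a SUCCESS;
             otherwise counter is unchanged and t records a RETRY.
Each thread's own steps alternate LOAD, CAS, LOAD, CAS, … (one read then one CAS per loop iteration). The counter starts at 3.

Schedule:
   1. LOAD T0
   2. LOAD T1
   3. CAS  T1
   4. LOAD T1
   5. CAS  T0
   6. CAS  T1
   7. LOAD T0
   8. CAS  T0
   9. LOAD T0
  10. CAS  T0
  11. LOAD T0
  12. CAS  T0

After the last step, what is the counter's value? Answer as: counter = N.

step 1: T0 LOAD ⇒ load; ctr=3 reg=3
step 2: T1 LOAD ⇒ load; ctr=3 reg=3
step 3: T1 CAS ⇒ ok; ctr=4 reg=3
step 4: T1 LOAD ⇒ load; ctr=4 reg=4
step 5: T0 CAS ⇒ retry; ctr=4 reg=3
step 6: T1 CAS ⇒ ok; ctr=5 reg=4
step 7: T0 LOAD ⇒ load; ctr=5 reg=5
step 8: T0 CAS ⇒ ok; ctr=6 reg=5
step 9: T0 LOAD ⇒ load; ctr=6 reg=6
step 10: T0 CAS ⇒ ok; ctr=7 reg=6
step 11: T0 LOAD ⇒ load; ctr=7 reg=7
step 12: T0 CAS ⇒ ok; ctr=8 reg=7

counter = 8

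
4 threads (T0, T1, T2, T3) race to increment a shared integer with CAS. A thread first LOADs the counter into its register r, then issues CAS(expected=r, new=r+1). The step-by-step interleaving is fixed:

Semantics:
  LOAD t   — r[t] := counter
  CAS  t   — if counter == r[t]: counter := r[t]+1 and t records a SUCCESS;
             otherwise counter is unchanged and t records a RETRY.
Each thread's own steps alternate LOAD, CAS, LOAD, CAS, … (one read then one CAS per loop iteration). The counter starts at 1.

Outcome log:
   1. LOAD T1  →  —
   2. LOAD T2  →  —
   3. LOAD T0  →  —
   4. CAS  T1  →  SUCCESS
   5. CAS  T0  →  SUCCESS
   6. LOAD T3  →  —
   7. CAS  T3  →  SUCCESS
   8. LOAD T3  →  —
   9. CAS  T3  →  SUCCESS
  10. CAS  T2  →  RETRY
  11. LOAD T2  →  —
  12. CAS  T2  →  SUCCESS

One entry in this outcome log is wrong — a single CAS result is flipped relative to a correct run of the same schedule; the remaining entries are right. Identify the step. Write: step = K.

Re-executing:
#1 T1 reads 1
#2 T2 reads 1
#3 T0 reads 1
#4 T1 CAS(1→2) writes; counter now 2
#5 T0 CAS(1→2) fails; counter now 2
#6 T3 reads 2
#7 T3 CAS(2→3) writes; counter now 3
#8 T3 reads 3
#9 T3 CAS(3→4) writes; counter now 4
#10 T2 CAS(1→2) fails; counter now 4
#11 T2 reads 4
#12 T2 CAS(4→5) writes; counter now 5
Flip is step 5.

step = 5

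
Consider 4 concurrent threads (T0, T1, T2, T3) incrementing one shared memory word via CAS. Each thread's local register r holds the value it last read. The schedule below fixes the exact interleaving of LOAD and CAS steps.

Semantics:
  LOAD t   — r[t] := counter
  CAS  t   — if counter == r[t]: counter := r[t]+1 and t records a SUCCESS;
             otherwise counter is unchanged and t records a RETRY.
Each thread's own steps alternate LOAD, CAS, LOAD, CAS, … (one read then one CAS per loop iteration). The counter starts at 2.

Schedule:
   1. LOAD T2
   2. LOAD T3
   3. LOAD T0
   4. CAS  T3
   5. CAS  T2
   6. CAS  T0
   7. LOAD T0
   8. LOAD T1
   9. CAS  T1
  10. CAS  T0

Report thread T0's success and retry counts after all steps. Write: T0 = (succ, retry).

T0 = (0, 2)

   1) LOAD T2:  M=2  r_T2=2
   2) LOAD T3:  M=2  r_T3=2
   3) LOAD T0:  M=2  r_T0=2
   4) CAS  T3:  M=3  r_T3=2 ✓
   5) CAS  T2:  M=3  r_T2=2 ✗
   6) CAS  T0:  M=3  r_T0=2 ✗
   7) LOAD T0:  M=3  r_T0=3
   8) LOAD T1:  M=3  r_T1=3
   9) CAS  T1:  M=4  r_T1=3 ✓
  10) CAS  T0:  M=4  r_T0=3 ✗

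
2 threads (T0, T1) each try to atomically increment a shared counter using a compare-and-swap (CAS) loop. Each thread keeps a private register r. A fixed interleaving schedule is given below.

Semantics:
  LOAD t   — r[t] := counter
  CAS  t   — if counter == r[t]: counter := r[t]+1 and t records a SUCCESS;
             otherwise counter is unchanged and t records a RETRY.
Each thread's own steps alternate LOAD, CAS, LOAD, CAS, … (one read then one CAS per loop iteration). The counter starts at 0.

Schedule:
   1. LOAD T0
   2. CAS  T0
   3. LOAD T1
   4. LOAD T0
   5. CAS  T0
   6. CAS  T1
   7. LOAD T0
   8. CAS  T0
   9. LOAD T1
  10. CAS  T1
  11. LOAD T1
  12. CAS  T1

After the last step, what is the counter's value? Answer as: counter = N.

counter = 5

step 1: T0 LOAD ⇒ load; ctr=0 reg=0
step 2: T0 CAS ⇒ ok; ctr=1 reg=0
step 3: T1 LOAD ⇒ load; ctr=1 reg=1
step 4: T0 LOAD ⇒ load; ctr=1 reg=1
step 5: T0 CAS ⇒ ok; ctr=2 reg=1
step 6: T1 CAS ⇒ retry; ctr=2 reg=1
step 7: T0 LOAD ⇒ load; ctr=2 reg=2
step 8: T0 CAS ⇒ ok; ctr=3 reg=2
step 9: T1 LOAD ⇒ load; ctr=3 reg=3
step 10: T1 CAS ⇒ ok; ctr=4 reg=3
step 11: T1 LOAD ⇒ load; ctr=4 reg=4
step 12: T1 CAS ⇒ ok; ctr=5 reg=4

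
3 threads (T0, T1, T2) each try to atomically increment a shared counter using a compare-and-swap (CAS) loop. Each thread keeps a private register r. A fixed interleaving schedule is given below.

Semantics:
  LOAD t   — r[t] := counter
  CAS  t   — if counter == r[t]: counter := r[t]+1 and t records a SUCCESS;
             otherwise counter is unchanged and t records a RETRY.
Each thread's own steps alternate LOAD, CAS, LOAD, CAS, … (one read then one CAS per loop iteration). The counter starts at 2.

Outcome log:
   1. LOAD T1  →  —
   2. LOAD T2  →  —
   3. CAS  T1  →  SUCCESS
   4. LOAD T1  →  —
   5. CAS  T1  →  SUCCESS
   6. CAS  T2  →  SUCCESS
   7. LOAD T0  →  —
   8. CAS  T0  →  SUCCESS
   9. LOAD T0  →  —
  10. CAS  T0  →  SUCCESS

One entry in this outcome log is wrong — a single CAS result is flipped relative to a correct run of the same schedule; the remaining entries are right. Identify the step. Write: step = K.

Correct run:
step 1: T1 LOAD ⇒ load; ctr=2 reg=2
step 2: T2 LOAD ⇒ load; ctr=2 reg=2
step 3: T1 CAS ⇒ ok; ctr=3 reg=2
step 4: T1 LOAD ⇒ load; ctr=3 reg=3
step 5: T1 CAS ⇒ ok; ctr=4 reg=3
step 6: T2 CAS ⇒ retry; ctr=4 reg=2
step 7: T0 LOAD ⇒ load; ctr=4 reg=4
step 8: T0 CAS ⇒ ok; ctr=5 reg=4
step 9: T0 LOAD ⇒ load; ctr=5 reg=5
step 10: T0 CAS ⇒ ok; ctr=6 reg=5
Mismatch at 6.

step = 6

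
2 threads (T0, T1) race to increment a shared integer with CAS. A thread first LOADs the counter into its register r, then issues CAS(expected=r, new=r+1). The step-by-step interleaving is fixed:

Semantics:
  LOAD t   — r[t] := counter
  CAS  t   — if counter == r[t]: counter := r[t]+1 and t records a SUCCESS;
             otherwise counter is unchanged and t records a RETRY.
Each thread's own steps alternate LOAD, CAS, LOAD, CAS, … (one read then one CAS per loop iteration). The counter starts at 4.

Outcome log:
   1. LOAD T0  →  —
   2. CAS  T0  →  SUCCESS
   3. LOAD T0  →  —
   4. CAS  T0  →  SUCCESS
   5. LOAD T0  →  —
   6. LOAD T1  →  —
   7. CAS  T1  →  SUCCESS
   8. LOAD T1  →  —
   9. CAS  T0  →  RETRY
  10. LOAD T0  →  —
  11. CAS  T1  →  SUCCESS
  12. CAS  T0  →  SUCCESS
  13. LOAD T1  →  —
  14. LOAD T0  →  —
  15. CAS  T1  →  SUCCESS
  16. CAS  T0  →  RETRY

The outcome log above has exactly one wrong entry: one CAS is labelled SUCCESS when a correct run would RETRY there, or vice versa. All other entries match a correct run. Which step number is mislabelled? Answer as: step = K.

step = 12

Re-executing:
step 1: T0 LOAD ⇒ load; ctr=4 reg=4
step 2: T0 CAS ⇒ ok; ctr=5 reg=4
step 3: T0 LOAD ⇒ load; ctr=5 reg=5
step 4: T0 CAS ⇒ ok; ctr=6 reg=5
step 5: T0 LOAD ⇒ load; ctr=6 reg=6
step 6: T1 LOAD ⇒ load; ctr=6 reg=6
step 7: T1 CAS ⇒ ok; ctr=7 reg=6
step 8: T1 LOAD ⇒ load; ctr=7 reg=7
step 9: T0 CAS ⇒ retry; ctr=7 reg=6
step 10: T0 LOAD ⇒ load; ctr=7 reg=7
step 11: T1 CAS ⇒ ok; ctr=8 reg=7
step 12: T0 CAS ⇒ retry; ctr=8 reg=7
step 13: T1 LOAD ⇒ load; ctr=8 reg=8
step 14: T0 LOAD ⇒ load; ctr=8 reg=8
step 15: T1 CAS ⇒ ok; ctr=9 reg=8
step 16: T0 CAS ⇒ retry; ctr=9 reg=8
Flip is step 12.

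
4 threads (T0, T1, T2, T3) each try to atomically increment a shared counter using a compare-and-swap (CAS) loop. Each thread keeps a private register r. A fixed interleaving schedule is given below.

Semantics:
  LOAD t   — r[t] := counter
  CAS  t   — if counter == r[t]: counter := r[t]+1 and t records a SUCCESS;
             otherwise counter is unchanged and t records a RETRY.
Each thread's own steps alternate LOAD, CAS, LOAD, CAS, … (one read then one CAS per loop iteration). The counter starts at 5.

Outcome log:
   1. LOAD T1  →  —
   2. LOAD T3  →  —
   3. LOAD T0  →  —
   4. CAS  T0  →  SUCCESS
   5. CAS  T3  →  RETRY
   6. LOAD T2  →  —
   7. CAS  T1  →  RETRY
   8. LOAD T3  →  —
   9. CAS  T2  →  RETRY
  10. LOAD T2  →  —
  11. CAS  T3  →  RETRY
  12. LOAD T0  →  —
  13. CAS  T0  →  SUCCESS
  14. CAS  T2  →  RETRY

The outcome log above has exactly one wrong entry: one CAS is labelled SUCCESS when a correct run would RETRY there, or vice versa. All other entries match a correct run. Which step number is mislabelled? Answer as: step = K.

step = 9

Correct run:
   1) LOAD T1:  M=5  r_T1=5
   2) LOAD T3:  M=5  r_T3=5
   3) LOAD T0:  M=5  r_T0=5
   4) CAS  T0:  M=6  r_T0=5 ✓
   5) CAS  T3:  M=6  r_T3=5 ✗
   6) LOAD T2:  M=6  r_T2=6
   7) CAS  T1:  M=6  r_T1=5 ✗
   8) LOAD T3:  M=6  r_T3=6
   9) CAS  T2:  M=7  r_T2=6 ✓
  10) LOAD T2:  M=7  r_T2=7
  11) CAS  T3:  M=7  r_T3=6 ✗
  12) LOAD T0:  M=7  r_T0=7
  13) CAS  T0:  M=8  r_T0=7 ✓
  14) CAS  T2:  M=8  r_T2=7 ✗
Log disagrees first at step 9.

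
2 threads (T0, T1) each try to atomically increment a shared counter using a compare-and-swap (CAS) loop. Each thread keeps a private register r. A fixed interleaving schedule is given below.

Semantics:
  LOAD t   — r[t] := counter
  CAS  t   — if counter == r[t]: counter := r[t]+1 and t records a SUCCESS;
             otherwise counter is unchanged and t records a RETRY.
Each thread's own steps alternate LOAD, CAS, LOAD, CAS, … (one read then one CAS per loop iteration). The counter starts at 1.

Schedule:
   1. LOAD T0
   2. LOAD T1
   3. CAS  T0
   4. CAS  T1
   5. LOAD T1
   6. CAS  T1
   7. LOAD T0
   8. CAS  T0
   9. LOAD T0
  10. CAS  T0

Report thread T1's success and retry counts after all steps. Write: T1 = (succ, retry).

1. LOAD T0 → mem=1 r[T0]=1 [LOAD]
2. LOAD T1 → mem=1 r[T1]=1 [LOAD]
3. CAS T0 → mem=2 r[T0]=1 [OK]
4. CAS T1 → mem=2 r[T1]=1 [RETRY]
5. LOAD T1 → mem=2 r[T1]=2 [LOAD]
6. CAS T1 → mem=3 r[T1]=2 [OK]
7. LOAD T0 → mem=3 r[T0]=3 [LOAD]
8. CAS T0 → mem=4 r[T0]=3 [OK]
9. LOAD T0 → mem=4 r[T0]=4 [LOAD]
10. CAS T0 → mem=5 r[T0]=4 [OK]

T1 = (1, 1)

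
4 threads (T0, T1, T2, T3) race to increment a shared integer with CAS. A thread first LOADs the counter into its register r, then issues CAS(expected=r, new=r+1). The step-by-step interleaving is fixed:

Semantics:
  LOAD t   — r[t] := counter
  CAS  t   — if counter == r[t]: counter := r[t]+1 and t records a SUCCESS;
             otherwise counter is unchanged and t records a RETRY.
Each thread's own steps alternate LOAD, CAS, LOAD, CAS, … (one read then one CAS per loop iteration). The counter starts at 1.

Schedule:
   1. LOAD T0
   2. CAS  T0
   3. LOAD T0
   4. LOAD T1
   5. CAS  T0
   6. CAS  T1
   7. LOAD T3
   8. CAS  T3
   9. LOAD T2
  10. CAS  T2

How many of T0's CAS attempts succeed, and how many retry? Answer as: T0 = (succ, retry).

T0 = (2, 0)

1. LOAD T0 → mem=1 r[T0]=1 [LOAD]
2. CAS T0 → mem=2 r[T0]=1 [OK]
3. LOAD T0 → mem=2 r[T0]=2 [LOAD]
4. LOAD T1 → mem=2 r[T1]=2 [LOAD]
5. CAS T0 → mem=3 r[T0]=2 [OK]
6. CAS T1 → mem=3 r[T1]=2 [RETRY]
7. LOAD T3 → mem=3 r[T3]=3 [LOAD]
8. CAS T3 → mem=4 r[T3]=3 [OK]
9. LOAD T2 → mem=4 r[T2]=4 [LOAD]
10. CAS T2 → mem=5 r[T2]=4 [OK]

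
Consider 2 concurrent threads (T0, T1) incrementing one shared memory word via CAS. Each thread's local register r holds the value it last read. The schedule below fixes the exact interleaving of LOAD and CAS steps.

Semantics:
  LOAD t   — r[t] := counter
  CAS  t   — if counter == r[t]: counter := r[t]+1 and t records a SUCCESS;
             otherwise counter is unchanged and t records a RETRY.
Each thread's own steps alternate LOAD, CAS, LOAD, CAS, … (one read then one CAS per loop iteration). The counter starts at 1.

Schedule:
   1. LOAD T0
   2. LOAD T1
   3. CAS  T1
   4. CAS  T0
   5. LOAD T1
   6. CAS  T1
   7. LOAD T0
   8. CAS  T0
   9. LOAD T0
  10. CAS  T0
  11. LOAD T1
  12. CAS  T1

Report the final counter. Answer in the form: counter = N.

1. LOAD T0 → mem=1 r[T0]=1 [LOAD]
2. LOAD T1 → mem=1 r[T1]=1 [LOAD]
3. CAS T1 → mem=2 r[T1]=1 [OK]
4. CAS T0 → mem=2 r[T0]=1 [RETRY]
5. LOAD T1 → mem=2 r[T1]=2 [LOAD]
6. CAS T1 → mem=3 r[T1]=2 [OK]
7. LOAD T0 → mem=3 r[T0]=3 [LOAD]
8. CAS T0 → mem=4 r[T0]=3 [OK]
9. LOAD T0 → mem=4 r[T0]=4 [LOAD]
10. CAS T0 → mem=5 r[T0]=4 [OK]
11. LOAD T1 → mem=5 r[T1]=5 [LOAD]
12. CAS T1 → mem=6 r[T1]=5 [OK]

counter = 6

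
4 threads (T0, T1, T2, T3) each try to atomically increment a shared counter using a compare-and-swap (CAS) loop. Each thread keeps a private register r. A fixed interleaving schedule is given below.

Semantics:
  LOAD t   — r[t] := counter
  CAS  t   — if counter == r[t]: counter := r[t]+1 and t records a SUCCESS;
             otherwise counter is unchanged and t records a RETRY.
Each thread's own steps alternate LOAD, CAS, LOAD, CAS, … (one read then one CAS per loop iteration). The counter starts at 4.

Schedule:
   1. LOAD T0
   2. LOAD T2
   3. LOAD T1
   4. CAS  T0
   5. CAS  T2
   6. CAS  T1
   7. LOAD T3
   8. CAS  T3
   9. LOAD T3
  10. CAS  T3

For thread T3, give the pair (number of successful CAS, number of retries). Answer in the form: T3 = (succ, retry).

[1] T0.load  rd  (counter 4, T0.r 4)
[2] T2.load  rd  (counter 4, T2.r 4)
[3] T1.load  rd  (counter 4, T1.r 4)
[4] T0.cas  hit  (counter 5, T0.r 4)
[5] T2.cas  miss  (counter 5, T2.r 4)
[6] T1.cas  miss  (counter 5, T1.r 4)
[7] T3.load  rd  (counter 5, T3.r 5)
[8] T3.cas  hit  (counter 6, T3.r 5)
[9] T3.load  rd  (counter 6, T3.r 6)
[10] T3.cas  hit  (counter 7, T3.r 6)

T3 = (2, 0)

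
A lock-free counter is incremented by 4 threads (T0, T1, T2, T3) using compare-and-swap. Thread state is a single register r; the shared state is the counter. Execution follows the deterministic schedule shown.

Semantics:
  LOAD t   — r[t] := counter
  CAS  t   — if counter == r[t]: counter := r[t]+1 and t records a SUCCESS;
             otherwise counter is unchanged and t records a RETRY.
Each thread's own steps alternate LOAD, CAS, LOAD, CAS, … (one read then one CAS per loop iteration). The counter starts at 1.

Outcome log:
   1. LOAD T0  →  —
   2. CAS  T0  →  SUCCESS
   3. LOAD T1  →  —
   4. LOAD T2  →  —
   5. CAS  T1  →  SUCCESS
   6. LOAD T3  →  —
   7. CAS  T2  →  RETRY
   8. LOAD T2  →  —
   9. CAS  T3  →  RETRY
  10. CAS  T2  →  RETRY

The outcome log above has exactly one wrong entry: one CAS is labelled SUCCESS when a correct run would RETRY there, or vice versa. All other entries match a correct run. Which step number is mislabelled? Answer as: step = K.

step = 9

Re-executing:
   1) LOAD T0:  M=1  r_T0=1
   2) CAS  T0:  M=2  r_T0=1 ✓
   3) LOAD T1:  M=2  r_T1=2
   4) LOAD T2:  M=2  r_T2=2
   5) CAS  T1:  M=3  r_T1=2 ✓
   6) LOAD T3:  M=3  r_T3=3
   7) CAS  T2:  M=3  r_T2=2 ✗
   8) LOAD T2:  M=3  r_T2=3
   9) CAS  T3:  M=4  r_T3=3 ✓
  10) CAS  T2:  M=4  r_T2=3 ✗
Log disagrees first at step 9.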